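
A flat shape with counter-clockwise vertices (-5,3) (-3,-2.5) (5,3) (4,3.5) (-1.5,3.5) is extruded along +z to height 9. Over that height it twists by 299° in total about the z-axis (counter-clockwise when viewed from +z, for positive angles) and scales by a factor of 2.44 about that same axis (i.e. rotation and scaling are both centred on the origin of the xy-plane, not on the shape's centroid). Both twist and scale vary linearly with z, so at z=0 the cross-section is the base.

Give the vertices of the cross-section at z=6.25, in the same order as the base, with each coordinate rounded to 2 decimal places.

t = z/height = 6.25/9 = 0.694444
s = 1 + (scale-1)·z/height = 1 + (2.44-1)·6.25/9 = 2.000000
θ = twist·z/height = 299°·6.25/9 = 207.6389° = 3.623982 rad
cos θ = -0.885889, sin θ = -0.463897 (intermediates below are computed at full precision and shown rounded to 5 d.p.)
v1: (-5,3) → rotate → (5.82114,-0.33818) → ×s → (11.64227,-0.67636) → (11.64,-0.68)
v2: (-3,-2.5) → rotate → (1.49792,3.60641) → ×s → (2.99585,7.21283) → (3.00,7.21)
v3: (5,3) → rotate → (-3.03775,-4.97715) → ×s → (-6.07550,-9.95431) → (-6.08,-9.95)
v4: (4,3.5) → rotate → (-1.91991,-4.95620) → ×s → (-3.83983,-9.91240) → (-3.84,-9.91)
v5: (-1.5,3.5) → rotate → (2.95247,-2.40477) → ×s → (5.90495,-4.80953) → (5.90,-4.81)

Cross-section at z=6.25: (11.64,-0.68) (3.00,7.21) (-6.08,-9.95) (-3.84,-9.91) (5.90,-4.81)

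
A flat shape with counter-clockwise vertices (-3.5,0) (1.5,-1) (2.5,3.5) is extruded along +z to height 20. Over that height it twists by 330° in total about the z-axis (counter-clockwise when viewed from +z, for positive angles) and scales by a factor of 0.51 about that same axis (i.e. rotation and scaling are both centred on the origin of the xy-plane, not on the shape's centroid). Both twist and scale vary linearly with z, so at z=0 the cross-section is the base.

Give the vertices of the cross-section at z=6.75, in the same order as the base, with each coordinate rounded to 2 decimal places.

t = z/height = 6.75/20 = 0.3375
s = 1 + (scale-1)·z/height = 1 + (0.51-1)·6.75/20 = 0.834625
θ = twist·z/height = 330°·6.75/20 = 111.3750° = 1.943860 rad
cos θ = -0.364470, sin θ = 0.931215 (intermediates below are computed at full precision and shown rounded to 5 d.p.)
v1: (-3.5,0) → rotate → (1.27565,-3.25925) → ×s → (1.06469,-2.72025) → (1.06,-2.72)
v2: (1.5,-1) → rotate → (0.38451,1.76129) → ×s → (0.32092,1.47002) → (0.32,1.47)
v3: (2.5,3.5) → rotate → (-4.17043,1.05239) → ×s → (-3.48074,0.87835) → (-3.48,0.88)

Cross-section at z=6.75: (1.06,-2.72) (0.32,1.47) (-3.48,0.88)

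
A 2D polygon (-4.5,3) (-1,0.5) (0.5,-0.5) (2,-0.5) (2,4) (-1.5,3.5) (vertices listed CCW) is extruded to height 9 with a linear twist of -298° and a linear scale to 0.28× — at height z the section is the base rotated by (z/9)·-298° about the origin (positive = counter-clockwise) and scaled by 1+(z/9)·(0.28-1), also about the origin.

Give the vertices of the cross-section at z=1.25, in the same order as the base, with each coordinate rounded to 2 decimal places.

Cross-section at z=1.25: (-1.25,4.70) (-0.38,0.93) (0.04,-0.64) (1.05,-1.53) (3.73,1.51) (1.07,3.26)

t = z/height = 1.25/9 = 0.138889
s = 1 + (scale-1)·z/height = 1 + (0.28-1)·1.25/9 = 0.900000
θ = twist·z/height = -298°·1.25/9 = -41.3889° = -0.722372 rad
cos θ = 0.750239, sin θ = -0.661166 (intermediates below are computed at full precision and shown rounded to 5 d.p.)
v1: (-4.5,3) → rotate → (-1.39258,5.22597) → ×s → (-1.25332,4.70337) → (-1.25,4.70)
v2: (-1,0.5) → rotate → (-0.41966,1.03629) → ×s → (-0.37769,0.93266) → (-0.38,0.93)
v3: (0.5,-0.5) → rotate → (0.04454,-0.70570) → ×s → (0.04008,-0.63513) → (0.04,-0.64)
v4: (2,-0.5) → rotate → (1.16990,-1.69745) → ×s → (1.05291,-1.52771) → (1.05,-1.53)
v5: (2,4) → rotate → (4.14514,1.67862) → ×s → (3.73063,1.51076) → (3.73,1.51)
v6: (-1.5,3.5) → rotate → (1.18872,3.61759) → ×s → (1.06985,3.25583) → (1.07,3.26)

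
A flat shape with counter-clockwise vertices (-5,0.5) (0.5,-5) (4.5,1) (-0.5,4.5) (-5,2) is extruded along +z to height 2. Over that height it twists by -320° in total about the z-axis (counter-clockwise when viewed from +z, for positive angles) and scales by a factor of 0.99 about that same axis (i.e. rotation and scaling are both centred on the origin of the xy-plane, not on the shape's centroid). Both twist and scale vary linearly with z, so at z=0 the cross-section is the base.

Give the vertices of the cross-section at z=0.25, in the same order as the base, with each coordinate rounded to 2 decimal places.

t = z/height = 0.25/2 = 0.125
s = 1 + (scale-1)·z/height = 1 + (0.99-1)·0.25/2 = 0.998750
θ = twist·z/height = -320°·0.25/2 = -40.0000° = -0.698132 rad
cos θ = 0.766044, sin θ = -0.642788 (intermediates below are computed at full precision and shown rounded to 5 d.p.)
v1: (-5,0.5) → rotate → (-3.50883,3.59696) → ×s → (-3.50444,3.59246) → (-3.50,3.59)
v2: (0.5,-5) → rotate → (-2.83092,-4.15162) → ×s → (-2.82738,-4.14643) → (-2.83,-4.15)
v3: (4.5,1) → rotate → (4.08999,-2.12650) → ×s → (4.08488,-2.12384) → (4.08,-2.12)
v4: (-0.5,4.5) → rotate → (2.50952,3.76859) → ×s → (2.50639,3.76388) → (2.51,3.76)
v5: (-5,2) → rotate → (-2.54465,4.74603) → ×s → (-2.54147,4.74009) → (-2.54,4.74)

Cross-section at z=0.25: (-3.50,3.59) (-2.83,-4.15) (4.08,-2.12) (2.51,3.76) (-2.54,4.74)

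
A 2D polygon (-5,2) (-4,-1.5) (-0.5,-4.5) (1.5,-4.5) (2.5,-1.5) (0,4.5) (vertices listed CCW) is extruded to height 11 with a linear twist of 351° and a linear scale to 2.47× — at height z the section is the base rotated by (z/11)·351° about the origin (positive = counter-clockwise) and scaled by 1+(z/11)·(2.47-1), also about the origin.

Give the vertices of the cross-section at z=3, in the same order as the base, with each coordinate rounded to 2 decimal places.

t = z/height = 3/11 = 0.272727
s = 1 + (scale-1)·z/height = 1 + (2.47-1)·3/11 = 1.400909
θ = twist·z/height = 351°·3/11 = 95.7273° = 1.670756 rad
cos θ = -0.099793, sin θ = 0.995008 (intermediates below are computed at full precision and shown rounded to 5 d.p.)
v1: (-5,2) → rotate → (-1.49105,-5.17463) → ×s → (-2.08882,-7.24918) → (-2.09,-7.25)
v2: (-4,-1.5) → rotate → (1.89169,-3.83034) → ×s → (2.65008,-5.36596) → (2.65,-5.37)
v3: (-0.5,-4.5) → rotate → (4.52743,-0.04843) → ×s → (6.34252,-0.06785) → (6.34,-0.07)
v4: (1.5,-4.5) → rotate → (4.32785,1.94158) → ×s → (6.06292,2.71998) → (6.06,2.72)
v5: (2.5,-1.5) → rotate → (1.24303,2.63721) → ×s → (1.74137,3.69449) → (1.74,3.69)
v6: (0,4.5) → rotate → (-4.47754,-0.44907) → ×s → (-6.27262,-0.62911) → (-6.27,-0.63)

Cross-section at z=3: (-2.09,-7.25) (2.65,-5.37) (6.34,-0.07) (6.06,2.72) (1.74,3.69) (-6.27,-0.63)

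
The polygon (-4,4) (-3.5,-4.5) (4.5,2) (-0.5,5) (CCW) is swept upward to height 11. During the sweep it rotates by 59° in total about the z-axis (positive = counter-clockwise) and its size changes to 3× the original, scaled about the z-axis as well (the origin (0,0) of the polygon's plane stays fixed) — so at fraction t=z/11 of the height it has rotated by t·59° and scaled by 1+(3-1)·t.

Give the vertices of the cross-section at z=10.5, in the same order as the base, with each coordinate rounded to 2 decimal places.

t = z/height = 10.5/11 = 0.954545
s = 1 + (scale-1)·z/height = 1 + (3-1)·10.5/11 = 2.909091
θ = twist·z/height = 59°·10.5/11 = 56.3182° = 0.982938 rad
cos θ = 0.554580, sin θ = 0.832130 (intermediates below are computed at full precision and shown rounded to 5 d.p.)
v1: (-4,4) → rotate → (-5.54684,-1.11020) → ×s → (-16.13627,-3.22967) → (-16.14,-3.23)
v2: (-3.5,-4.5) → rotate → (1.80355,-5.40807) → ×s → (5.24670,-15.73256) → (5.25,-15.73)
v3: (4.5,2) → rotate → (0.83135,4.85375) → ×s → (2.41848,14.11999) → (2.42,14.12)
v4: (-0.5,5) → rotate → (-4.43794,2.35684) → ×s → (-12.91037,6.85625) → (-12.91,6.86)

Cross-section at z=10.5: (-16.14,-3.23) (5.25,-15.73) (2.42,14.12) (-12.91,6.86)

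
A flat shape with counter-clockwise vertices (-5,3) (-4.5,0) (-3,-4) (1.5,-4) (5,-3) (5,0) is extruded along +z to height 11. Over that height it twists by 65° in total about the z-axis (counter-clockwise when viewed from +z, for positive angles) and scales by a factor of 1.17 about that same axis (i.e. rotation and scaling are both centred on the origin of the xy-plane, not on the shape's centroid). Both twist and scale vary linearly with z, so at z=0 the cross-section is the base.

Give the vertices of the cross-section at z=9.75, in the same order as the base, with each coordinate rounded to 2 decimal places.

Cross-section at z=9.75: (-6.00,-3.01) (-2.77,-4.37) (2.04,-5.38) (4.81,-1.01) (6.00,3.01) (3.08,4.86)

t = z/height = 9.75/11 = 0.886364
s = 1 + (scale-1)·z/height = 1 + (1.17-1)·9.75/11 = 1.150682
θ = twist·z/height = 65°·9.75/11 = 57.6136° = 1.005548 rad
cos θ = 0.535626, sin θ = 0.844455 (intermediates below are computed at full precision and shown rounded to 5 d.p.)
v1: (-5,3) → rotate → (-5.21150,-2.61540) → ×s → (-5.99677,-3.00949) → (-6.00,-3.01)
v2: (-4.5,0) → rotate → (-2.41032,-3.80005) → ×s → (-2.77351,-4.37265) → (-2.77,-4.37)
v3: (-3,-4) → rotate → (1.77094,-4.67587) → ×s → (2.03779,-5.38044) → (2.04,-5.38)
v4: (1.5,-4) → rotate → (4.18126,-0.87582) → ×s → (4.81130,-1.00779) → (4.81,-1.01)
v5: (5,-3) → rotate → (5.21150,2.61540) → ×s → (5.99677,3.00949) → (6.00,3.01)
v6: (5,0) → rotate → (2.67813,4.22228) → ×s → (3.08167,4.85850) → (3.08,4.86)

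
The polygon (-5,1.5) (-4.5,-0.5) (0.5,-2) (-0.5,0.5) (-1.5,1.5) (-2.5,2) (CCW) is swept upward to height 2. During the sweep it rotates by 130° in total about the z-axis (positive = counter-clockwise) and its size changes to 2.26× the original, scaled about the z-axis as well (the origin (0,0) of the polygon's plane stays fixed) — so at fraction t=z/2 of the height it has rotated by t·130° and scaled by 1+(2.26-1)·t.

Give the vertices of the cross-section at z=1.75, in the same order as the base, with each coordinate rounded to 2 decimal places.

Cross-section at z=1.75: (1.35,-10.89) (4.77,-8.24) (3.43,2.66) (-0.54,-1.39) (-1.62,-4.16) (-1.73,-6.50)

t = z/height = 1.75/2 = 0.875
s = 1 + (scale-1)·z/height = 1 + (2.26-1)·1.75/2 = 2.102500
θ = twist·z/height = 130°·1.75/2 = 113.7500° = 1.985312 rad
cos θ = -0.402747, sin θ = 0.915311 (intermediates below are computed at full precision and shown rounded to 5 d.p.)
v1: (-5,1.5) → rotate → (0.64077,-5.18068) → ×s → (1.34721,-10.89237) → (1.35,-10.89)
v2: (-4.5,-0.5) → rotate → (2.27002,-3.91753) → ×s → (4.77271,-8.23660) → (4.77,-8.24)
v3: (0.5,-2) → rotate → (1.62925,1.26315) → ×s → (3.42550,2.65577) → (3.43,2.66)
v4: (-0.5,0.5) → rotate → (-0.25628,-0.65903) → ×s → (-0.53883,-1.38561) → (-0.54,-1.39)
v5: (-1.5,1.5) → rotate → (-0.76885,-1.97709) → ×s → (-1.61650,-4.15683) → (-1.62,-4.16)
v6: (-2.5,2) → rotate → (-0.82376,-3.09377) → ×s → (-1.73195,-6.50466) → (-1.73,-6.50)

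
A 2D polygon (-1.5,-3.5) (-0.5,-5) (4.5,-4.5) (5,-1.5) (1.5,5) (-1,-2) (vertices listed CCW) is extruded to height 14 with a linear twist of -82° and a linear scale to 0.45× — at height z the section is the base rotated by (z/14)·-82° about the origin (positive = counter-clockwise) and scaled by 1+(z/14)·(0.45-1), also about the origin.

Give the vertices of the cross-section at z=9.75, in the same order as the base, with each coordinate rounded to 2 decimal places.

Cross-section at z=9.75: (-2.32,-0.40) (-2.76,-1.42) (-0.82,-3.84) (0.90,-3.09) (3.09,0.90) (-1.37,-0.15)

t = z/height = 9.75/14 = 0.696429
s = 1 + (scale-1)·z/height = 1 + (0.45-1)·9.75/14 = 0.616964
θ = twist·z/height = -82°·9.75/14 = -57.1071° = -0.996708 rad
cos θ = 0.543070, sin θ = -0.839688 (intermediates below are computed at full precision and shown rounded to 5 d.p.)
v1: (-1.5,-3.5) → rotate → (-3.75351,-0.64121) → ×s → (-2.31578,-0.39561) → (-2.32,-0.40)
v2: (-0.5,-5) → rotate → (-4.46997,-2.29551) → ×s → (-2.75781,-1.41624) → (-2.76,-1.42)
v3: (4.5,-4.5) → rotate → (-1.33478,-6.22241) → ×s → (-0.82351,-3.83900) → (-0.82,-3.84)
v4: (5,-1.5) → rotate → (1.45582,-5.01304) → ×s → (0.89819,-3.09287) → (0.90,-3.09)
v5: (1.5,5) → rotate → (5.01304,1.45582) → ×s → (3.09287,0.89819) → (3.09,0.90)
v6: (-1,-2) → rotate → (-2.22244,-0.24645) → ×s → (-1.37117,-0.15205) → (-1.37,-0.15)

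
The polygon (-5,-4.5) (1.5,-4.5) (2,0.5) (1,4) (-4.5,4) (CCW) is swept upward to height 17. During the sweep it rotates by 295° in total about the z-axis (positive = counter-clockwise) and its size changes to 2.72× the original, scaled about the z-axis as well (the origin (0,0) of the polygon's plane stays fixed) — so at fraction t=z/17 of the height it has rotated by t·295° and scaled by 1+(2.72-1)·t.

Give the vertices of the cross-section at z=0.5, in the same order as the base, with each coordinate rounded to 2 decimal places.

Cross-section at z=0.5: (-4.48,-5.47) (2.27,-4.44) (2.00,0.84) (0.40,4.31) (-5.31,3.44)

t = z/height = 0.5/17 = 0.0294118
s = 1 + (scale-1)·z/height = 1 + (2.72-1)·0.5/17 = 1.050588
θ = twist·z/height = 295°·0.5/17 = 8.6765° = 0.151433 rad
cos θ = 0.988556, sin θ = 0.150855 (intermediates below are computed at full precision and shown rounded to 5 d.p.)
v1: (-5,-4.5) → rotate → (-4.26393,-5.20278) → ×s → (-4.47964,-5.46598) → (-4.48,-5.47)
v2: (1.5,-4.5) → rotate → (2.16168,-4.22222) → ×s → (2.27104,-4.43581) → (2.27,-4.44)
v3: (2,0.5) → rotate → (1.90168,0.79599) → ×s → (1.99789,0.83626) → (2.00,0.84)
v4: (1,4) → rotate → (0.38514,4.10508) → ×s → (0.40462,4.31275) → (0.40,4.31)
v5: (-4.5,4) → rotate → (-5.05192,3.27538) → ×s → (-5.30749,3.44107) → (-5.31,3.44)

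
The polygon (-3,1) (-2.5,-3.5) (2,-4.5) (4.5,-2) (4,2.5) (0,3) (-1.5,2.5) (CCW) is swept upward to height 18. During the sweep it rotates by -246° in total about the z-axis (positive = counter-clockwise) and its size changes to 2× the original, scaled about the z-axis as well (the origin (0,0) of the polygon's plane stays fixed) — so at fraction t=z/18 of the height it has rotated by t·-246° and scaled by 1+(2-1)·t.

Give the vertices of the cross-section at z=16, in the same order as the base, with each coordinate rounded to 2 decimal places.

Cross-section at z=16: (3.24,-5.02) (7.82,2.21) (2.36,9.00) (-4.28,8.26) (-8.85,1.03) (-3.54,-4.42) (-0.74,-5.46)

t = z/height = 16/18 = 0.888889
s = 1 + (scale-1)·z/height = 1 + (2-1)·16/18 = 1.888889
θ = twist·z/height = -246°·16/18 = -218.6667° = -3.816453 rad
cos θ = -0.780794, sin θ = 0.624789 (intermediates below are computed at full precision and shown rounded to 5 d.p.)
v1: (-3,1) → rotate → (1.71759,-2.65516) → ×s → (3.24434,-5.01530) → (3.24,-5.02)
v2: (-2.5,-3.5) → rotate → (4.13874,1.17081) → ×s → (7.81763,2.21153) → (7.82,2.21)
v3: (2,-4.5) → rotate → (1.24996,4.76315) → ×s → (2.36104,8.99706) → (2.36,9.00)
v4: (4.5,-2) → rotate → (-2.26400,4.37314) → ×s → (-4.27644,8.26037) → (-4.28,8.26)
v5: (4,2.5) → rotate → (-4.68515,0.54717) → ×s → (-8.84972,1.03354) → (-8.85,1.03)
v6: (0,3) → rotate → (-1.87437,-2.34238) → ×s → (-3.54047,-4.42450) → (-3.54,-4.42)
v7: (-1.5,2.5) → rotate → (-0.39078,-2.88917) → ×s → (-0.73814,-5.45732) → (-0.74,-5.46)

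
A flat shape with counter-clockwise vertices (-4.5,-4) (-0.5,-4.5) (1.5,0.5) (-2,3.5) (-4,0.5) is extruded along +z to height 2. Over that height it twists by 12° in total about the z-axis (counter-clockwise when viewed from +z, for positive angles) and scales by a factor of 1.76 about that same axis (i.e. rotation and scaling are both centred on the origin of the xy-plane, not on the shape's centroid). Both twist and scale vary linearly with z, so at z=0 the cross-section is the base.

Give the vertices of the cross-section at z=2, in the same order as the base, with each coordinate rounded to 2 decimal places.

t = z/height = 2/2 = 1
s = 1 + (scale-1)·z/height = 1 + (1.76-1)·2/2 = 1.760000
θ = twist·z/height = 12°·2/2 = 12.0000° = 0.209440 rad
cos θ = 0.978148, sin θ = 0.207912 (intermediates below are computed at full precision and shown rounded to 5 d.p.)
v1: (-4.5,-4) → rotate → (-3.57002,-4.84819) → ×s → (-6.28323,-8.53282) → (-6.28,-8.53)
v2: (-0.5,-4.5) → rotate → (0.44653,-4.50562) → ×s → (0.78589,-7.92989) → (0.79,-7.93)
v3: (1.5,0.5) → rotate → (1.36327,0.80094) → ×s → (2.39935,1.40966) → (2.40,1.41)
v4: (-2,3.5) → rotate → (-2.68399,3.00769) → ×s → (-4.72382,5.29354) → (-4.72,5.29)
v5: (-4,0.5) → rotate → (-4.01655,-0.34257) → ×s → (-7.06912,-0.60293) → (-7.07,-0.60)

Cross-section at z=2: (-6.28,-8.53) (0.79,-7.93) (2.40,1.41) (-4.72,5.29) (-7.07,-0.60)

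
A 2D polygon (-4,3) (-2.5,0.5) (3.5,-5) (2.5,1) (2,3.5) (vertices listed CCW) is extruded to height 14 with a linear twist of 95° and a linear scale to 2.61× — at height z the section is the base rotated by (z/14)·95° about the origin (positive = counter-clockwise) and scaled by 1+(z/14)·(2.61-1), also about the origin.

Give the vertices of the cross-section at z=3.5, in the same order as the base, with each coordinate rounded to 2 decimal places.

Cross-section at z=3.5: (-6.83,1.59) (-3.49,-0.77) (7.32,-4.44) (2.64,2.70) (0.59,5.62)

t = z/height = 3.5/14 = 0.25
s = 1 + (scale-1)·z/height = 1 + (2.61-1)·3.5/14 = 1.402500
θ = twist·z/height = 95°·3.5/14 = 23.7500° = 0.414516 rad
cos θ = 0.915311, sin θ = 0.402747 (intermediates below are computed at full precision and shown rounded to 5 d.p.)
v1: (-4,3) → rotate → (-4.86949,1.13495) → ×s → (-6.82945,1.59176) → (-6.83,1.59)
v2: (-2.5,0.5) → rotate → (-2.48965,-0.54921) → ×s → (-3.49174,-0.77027) → (-3.49,-0.77)
v3: (3.5,-5) → rotate → (5.21732,-3.16694) → ×s → (7.31730,-4.44164) → (7.32,-4.44)
v4: (2.5,1) → rotate → (1.88553,1.92218) → ×s → (2.64446,2.69585) → (2.64,2.70)
v5: (2,3.5) → rotate → (0.42101,4.00908) → ×s → (0.59047,5.62274) → (0.59,5.62)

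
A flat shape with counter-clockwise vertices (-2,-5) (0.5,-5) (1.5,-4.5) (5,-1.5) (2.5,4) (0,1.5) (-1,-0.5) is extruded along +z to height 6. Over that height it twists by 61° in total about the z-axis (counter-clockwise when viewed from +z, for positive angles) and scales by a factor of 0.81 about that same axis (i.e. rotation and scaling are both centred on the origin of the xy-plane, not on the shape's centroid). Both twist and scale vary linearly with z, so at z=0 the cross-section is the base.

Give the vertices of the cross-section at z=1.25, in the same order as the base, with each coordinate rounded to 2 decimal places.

Cross-section at z=1.25: (-0.82,-5.11) (1.52,-4.58) (2.36,-3.90) (5.00,-0.35) (1.50,4.28) (-0.32,1.41) (-0.83,-0.68)

t = z/height = 1.25/6 = 0.208333
s = 1 + (scale-1)·z/height = 1 + (0.81-1)·1.25/6 = 0.960417
θ = twist·z/height = 61°·1.25/6 = 12.7083° = 0.221802 rad
cos θ = 0.975503, sin θ = 0.219988 (intermediates below are computed at full precision and shown rounded to 5 d.p.)
v1: (-2,-5) → rotate → (-0.85106,-5.31749) → ×s → (-0.81738,-5.10701) → (-0.82,-5.11)
v2: (0.5,-5) → rotate → (1.58769,-4.76752) → ×s → (1.52485,-4.57880) → (1.52,-4.58)
v3: (1.5,-4.5) → rotate → (2.45320,-4.05978) → ×s → (2.35609,-3.89908) → (2.36,-3.90)
v4: (5,-1.5) → rotate → (5.20749,-0.36331) → ×s → (5.00136,-0.34893) → (5.00,-0.35)
v5: (2.5,4) → rotate → (1.55880,4.45198) → ×s → (1.49710,4.27576) → (1.50,4.28)
v6: (0,1.5) → rotate → (-0.32998,1.46325) → ×s → (-0.31692,1.40533) → (-0.32,1.41)
v7: (-1,-0.5) → rotate → (-0.86551,-0.70774) → ×s → (-0.83125,-0.67972) → (-0.83,-0.68)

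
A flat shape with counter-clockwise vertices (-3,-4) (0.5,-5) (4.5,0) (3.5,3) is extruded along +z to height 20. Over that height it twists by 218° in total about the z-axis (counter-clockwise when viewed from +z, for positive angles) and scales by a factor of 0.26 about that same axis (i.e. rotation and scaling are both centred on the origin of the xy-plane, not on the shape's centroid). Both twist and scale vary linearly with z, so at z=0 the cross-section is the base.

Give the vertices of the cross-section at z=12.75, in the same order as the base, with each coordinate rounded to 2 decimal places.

Cross-section at z=12.75: (2.58,0.55) (1.53,2.17) (-1.79,1.56) (-2.44,0.02)

t = z/height = 12.75/20 = 0.6375
s = 1 + (scale-1)·z/height = 1 + (0.26-1)·12.75/20 = 0.528250
θ = twist·z/height = 218°·12.75/20 = 138.9750° = 2.425571 rad
cos θ = -0.754423, sin θ = 0.656388 (intermediates below are computed at full precision and shown rounded to 5 d.p.)
v1: (-3,-4) → rotate → (4.88882,1.04853) → ×s → (2.58252,0.55389) → (2.58,0.55)
v2: (0.5,-5) → rotate → (2.90473,4.10031) → ×s → (1.53442,2.16599) → (1.53,2.17)
v3: (4.5,0) → rotate → (-3.39490,2.95375) → ×s → (-1.79336,1.56032) → (-1.79,1.56)
v4: (3.5,3) → rotate → (-4.60965,0.03409) → ×s → (-2.43505,0.01801) → (-2.44,0.02)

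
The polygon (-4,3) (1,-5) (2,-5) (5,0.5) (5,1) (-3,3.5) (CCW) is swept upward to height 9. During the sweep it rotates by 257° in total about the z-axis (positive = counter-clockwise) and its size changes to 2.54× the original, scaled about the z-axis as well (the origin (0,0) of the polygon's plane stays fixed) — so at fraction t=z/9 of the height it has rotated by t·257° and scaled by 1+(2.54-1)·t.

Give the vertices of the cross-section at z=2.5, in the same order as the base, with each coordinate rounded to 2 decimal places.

t = z/height = 2.5/9 = 0.277778
s = 1 + (scale-1)·z/height = 1 + (2.54-1)·2.5/9 = 1.427778
θ = twist·z/height = 257°·2.5/9 = 71.3889° = 1.245971 rad
cos θ = 0.319143, sin θ = 0.947707 (intermediates below are computed at full precision and shown rounded to 5 d.p.)
v1: (-4,3) → rotate → (-4.11969,-2.83340) → ×s → (-5.88200,-4.04546) → (-5.88,-4.05)
v2: (1,-5) → rotate → (5.05768,-0.64801) → ×s → (7.22124,-0.92521) → (7.22,-0.93)
v3: (2,-5) → rotate → (5.37682,0.29970) → ×s → (7.67690,0.42790) → (7.68,0.43)
v4: (5,0.5) → rotate → (1.12186,4.89810) → ×s → (1.60177,6.99340) → (1.60,6.99)
v5: (5,1) → rotate → (0.64801,5.05768) → ×s → (0.92521,7.22124) → (0.93,7.22)
v6: (-3,3.5) → rotate → (-4.27440,-1.72612) → ×s → (-6.10290,-2.46451) → (-6.10,-2.46)

Cross-section at z=2.5: (-5.88,-4.05) (7.22,-0.93) (7.68,0.43) (1.60,6.99) (0.93,7.22) (-6.10,-2.46)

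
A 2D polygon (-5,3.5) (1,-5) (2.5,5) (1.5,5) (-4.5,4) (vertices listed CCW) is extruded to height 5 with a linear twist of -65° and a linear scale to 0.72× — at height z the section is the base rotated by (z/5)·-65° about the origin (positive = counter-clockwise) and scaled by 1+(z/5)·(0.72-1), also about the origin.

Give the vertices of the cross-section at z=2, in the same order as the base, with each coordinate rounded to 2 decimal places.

t = z/height = 2/5 = 0.4
s = 1 + (scale-1)·z/height = 1 + (0.72-1)·2/5 = 0.888000
θ = twist·z/height = -65°·2/5 = -26.0000° = -0.453786 rad
cos θ = 0.898794, sin θ = -0.438371 (intermediates below are computed at full precision and shown rounded to 5 d.p.)
v1: (-5,3.5) → rotate → (-2.95967,5.33763) → ×s → (-2.62819,4.73982) → (-2.63,4.74)
v2: (1,-5) → rotate → (-1.29306,-4.93234) → ×s → (-1.14824,-4.37992) → (-1.15,-4.38)
v3: (2.5,5) → rotate → (4.43884,3.39804) → ×s → (3.94169,3.01746) → (3.94,3.02)
v4: (1.5,5) → rotate → (3.54005,3.83641) → ×s → (3.14356,3.40674) → (3.14,3.41)
v5: (-4.5,4) → rotate → (-2.29109,5.56785) → ×s → (-2.03449,4.94425) → (-2.03,4.94)

Cross-section at z=2: (-2.63,4.74) (-1.15,-4.38) (3.94,3.02) (3.14,3.41) (-2.03,4.94)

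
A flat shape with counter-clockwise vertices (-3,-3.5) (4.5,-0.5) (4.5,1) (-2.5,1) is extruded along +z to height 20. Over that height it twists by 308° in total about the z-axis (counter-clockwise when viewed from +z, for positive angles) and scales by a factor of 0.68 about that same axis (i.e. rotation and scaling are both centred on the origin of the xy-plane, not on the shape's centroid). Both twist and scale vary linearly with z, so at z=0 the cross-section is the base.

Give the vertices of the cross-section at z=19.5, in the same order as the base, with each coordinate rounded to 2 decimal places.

Cross-section at z=19.5: (-3.12,0.57) (1.27,-2.85) (2.16,-2.33) (-0.27,1.83)

t = z/height = 19.5/20 = 0.975
s = 1 + (scale-1)·z/height = 1 + (0.68-1)·19.5/20 = 0.688000
θ = twist·z/height = 308°·19.5/20 = 300.3000° = 5.241224 rad
cos θ = 0.504528, sin θ = -0.863396 (intermediates below are computed at full precision and shown rounded to 5 d.p.)
v1: (-3,-3.5) → rotate → (-4.53547,0.82434) → ×s → (-3.12040,0.56715) → (-3.12,0.57)
v2: (4.5,-0.5) → rotate → (1.83868,-4.13754) → ×s → (1.26501,-2.84663) → (1.27,-2.85)
v3: (4.5,1) → rotate → (3.13377,-3.38075) → ×s → (2.15603,-2.32596) → (2.16,-2.33)
v4: (-2.5,1) → rotate → (-0.39792,2.66302) → ×s → (-0.27377,1.83216) → (-0.27,1.83)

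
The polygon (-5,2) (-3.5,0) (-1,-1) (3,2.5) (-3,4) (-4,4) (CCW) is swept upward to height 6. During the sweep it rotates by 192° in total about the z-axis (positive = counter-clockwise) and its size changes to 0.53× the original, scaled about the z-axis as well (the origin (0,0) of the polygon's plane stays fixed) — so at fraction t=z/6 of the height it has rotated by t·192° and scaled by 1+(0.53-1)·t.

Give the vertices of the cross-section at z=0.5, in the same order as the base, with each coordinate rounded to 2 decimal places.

Cross-section at z=0.5: (-5.15,0.52) (-3.23,-0.93) (-0.66,-1.19) (2.11,3.10) (-3.83,2.90) (-4.75,2.64)

t = z/height = 0.5/6 = 0.0833333
s = 1 + (scale-1)·z/height = 1 + (0.53-1)·0.5/6 = 0.960833
θ = twist·z/height = 192°·0.5/6 = 16.0000° = 0.279253 rad
cos θ = 0.961262, sin θ = 0.275637 (intermediates below are computed at full precision and shown rounded to 5 d.p.)
v1: (-5,2) → rotate → (-5.35758,0.54434) → ×s → (-5.14774,0.52302) → (-5.15,0.52)
v2: (-3.5,0) → rotate → (-3.36442,-0.96473) → ×s → (-3.23264,-0.92695) → (-3.23,-0.93)
v3: (-1,-1) → rotate → (-0.68562,-1.23690) → ×s → (-0.65877,-1.18845) → (-0.66,-1.19)
v4: (3,2.5) → rotate → (2.19469,3.23007) → ×s → (2.10873,3.10356) → (2.11,3.10)
v5: (-3,4) → rotate → (-3.98633,3.01813) → ×s → (-3.83020,2.89992) → (-3.83,2.90)
v6: (-4,4) → rotate → (-4.94760,2.74250) → ×s → (-4.75382,2.63508) → (-4.75,2.64)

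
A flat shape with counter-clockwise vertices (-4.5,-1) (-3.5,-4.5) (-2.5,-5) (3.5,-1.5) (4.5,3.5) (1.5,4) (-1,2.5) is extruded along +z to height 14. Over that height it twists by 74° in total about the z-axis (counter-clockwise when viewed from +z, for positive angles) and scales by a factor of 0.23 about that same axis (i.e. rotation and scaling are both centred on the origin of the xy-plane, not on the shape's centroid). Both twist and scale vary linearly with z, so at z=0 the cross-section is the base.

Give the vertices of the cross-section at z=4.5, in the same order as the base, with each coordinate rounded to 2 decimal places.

Cross-section at z=4.5: (-2.80,-2.05) (-1.04,-4.16) (-0.20,-4.20) (2.87,0.03) (2.04,3.78) (-0.18,3.21) (-1.45,1.42)

t = z/height = 4.5/14 = 0.321429
s = 1 + (scale-1)·z/height = 1 + (0.23-1)·4.5/14 = 0.752500
θ = twist·z/height = 74°·4.5/14 = 23.7857° = 0.415139 rad
cos θ = 0.915060, sin θ = 0.403317 (intermediates below are computed at full precision and shown rounded to 5 d.p.)
v1: (-4.5,-1) → rotate → (-3.71445,-2.72999) → ×s → (-2.79513,-2.05432) → (-2.80,-2.05)
v2: (-3.5,-4.5) → rotate → (-1.38778,-5.52938) → ×s → (-1.04431,-4.16086) → (-1.04,-4.16)
v3: (-2.5,-5) → rotate → (-0.27106,-5.58359) → ×s → (-0.20398,-4.20165) → (-0.20,-4.20)
v4: (3.5,-1.5) → rotate → (3.80769,0.03902) → ×s → (2.86528,0.02936) → (2.87,0.03)
v5: (4.5,3.5) → rotate → (2.70616,5.01764) → ×s → (2.03639,3.77577) → (2.04,3.78)
v6: (1.5,4) → rotate → (-0.24068,4.26522) → ×s → (-0.18111,3.20958) → (-0.18,3.21)
v7: (-1,2.5) → rotate → (-1.92335,1.88433) → ×s → (-1.44732,1.41796) → (-1.45,1.42)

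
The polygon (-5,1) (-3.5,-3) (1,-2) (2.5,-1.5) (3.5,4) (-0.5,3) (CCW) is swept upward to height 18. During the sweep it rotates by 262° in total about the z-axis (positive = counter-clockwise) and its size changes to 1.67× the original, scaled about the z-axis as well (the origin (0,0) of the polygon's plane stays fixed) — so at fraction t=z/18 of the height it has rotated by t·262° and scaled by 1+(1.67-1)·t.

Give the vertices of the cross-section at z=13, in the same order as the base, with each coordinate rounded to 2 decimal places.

t = z/height = 13/18 = 0.722222
s = 1 + (scale-1)·z/height = 1 + (1.67-1)·13/18 = 1.483889
θ = twist·z/height = 262°·13/18 = 189.2222° = 3.302551 rad
cos θ = -0.987074, sin θ = -0.160264 (intermediates below are computed at full precision and shown rounded to 5 d.p.)
v1: (-5,1) → rotate → (5.09563,-0.18575) → ×s → (7.56136,-0.27564) → (7.56,-0.28)
v2: (-3.5,-3) → rotate → (2.97397,3.52215) → ×s → (4.41304,5.22647) → (4.41,5.23)
v3: (1,-2) → rotate → (-1.30760,1.81388) → ×s → (-1.94034,2.69160) → (-1.94,2.69)
v4: (2.5,-1.5) → rotate → (-2.70808,1.07995) → ×s → (-4.01849,1.60253) → (-4.02,1.60)
v5: (3.5,4) → rotate → (-2.81370,-4.50922) → ×s → (-4.17522,-6.69118) → (-4.18,-6.69)
v6: (-0.5,3) → rotate → (0.97433,-2.88109) → ×s → (1.44580,-4.27522) → (1.45,-4.28)

Cross-section at z=13: (7.56,-0.28) (4.41,5.23) (-1.94,2.69) (-4.02,1.60) (-4.18,-6.69) (1.45,-4.28)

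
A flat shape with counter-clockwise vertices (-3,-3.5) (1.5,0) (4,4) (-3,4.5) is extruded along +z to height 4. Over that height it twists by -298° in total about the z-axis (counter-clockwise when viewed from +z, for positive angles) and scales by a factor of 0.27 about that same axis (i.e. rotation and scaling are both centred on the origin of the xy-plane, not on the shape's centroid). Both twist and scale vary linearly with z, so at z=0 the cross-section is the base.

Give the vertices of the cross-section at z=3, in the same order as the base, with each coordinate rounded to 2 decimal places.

t = z/height = 3/4 = 0.75
s = 1 + (scale-1)·z/height = 1 + (0.27-1)·3/4 = 0.452500
θ = twist·z/height = -298°·3/4 = -223.5000° = -3.900811 rad
cos θ = -0.725374, sin θ = 0.688355 (intermediates below are computed at full precision and shown rounded to 5 d.p.)
v1: (-3,-3.5) → rotate → (4.58536,0.47375) → ×s → (2.07488,0.21437) → (2.07,0.21)
v2: (1.5,0) → rotate → (-1.08806,1.03253) → ×s → (-0.49235,0.46722) → (-0.49,0.47)
v3: (4,4) → rotate → (-5.65492,-0.14808) → ×s → (-2.55885,-0.06701) → (-2.56,-0.07)
v4: (-3,4.5) → rotate → (-0.92147,-5.32925) → ×s → (-0.41697,-2.41148) → (-0.42,-2.41)

Cross-section at z=3: (2.07,0.21) (-0.49,0.47) (-2.56,-0.07) (-0.42,-2.41)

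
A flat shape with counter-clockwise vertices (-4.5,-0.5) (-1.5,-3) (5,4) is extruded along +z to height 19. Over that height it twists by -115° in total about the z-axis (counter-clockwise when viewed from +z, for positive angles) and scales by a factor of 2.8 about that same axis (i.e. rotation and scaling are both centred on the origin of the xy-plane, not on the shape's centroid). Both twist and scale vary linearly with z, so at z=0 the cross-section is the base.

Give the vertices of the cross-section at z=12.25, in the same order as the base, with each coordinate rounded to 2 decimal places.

t = z/height = 12.25/19 = 0.644737
s = 1 + (scale-1)·z/height = 1 + (2.8-1)·12.25/19 = 2.160526
θ = twist·z/height = -115°·12.25/19 = -74.1447° = -1.294070 rad
cos θ = 0.273208, sin θ = -0.961955 (intermediates below are computed at full precision and shown rounded to 5 d.p.)
v1: (-4.5,-0.5) → rotate → (-1.71041,4.19219) → ×s → (-3.69540,9.05734) → (-3.70,9.06)
v2: (-1.5,-3) → rotate → (-3.29568,0.62331) → ×s → (-7.12040,1.34667) → (-7.12,1.35)
v3: (5,4) → rotate → (5.21386,-3.71694) → ×s → (11.26468,-8.03055) → (11.26,-8.03)

Cross-section at z=12.25: (-3.70,9.06) (-7.12,1.35) (11.26,-8.03)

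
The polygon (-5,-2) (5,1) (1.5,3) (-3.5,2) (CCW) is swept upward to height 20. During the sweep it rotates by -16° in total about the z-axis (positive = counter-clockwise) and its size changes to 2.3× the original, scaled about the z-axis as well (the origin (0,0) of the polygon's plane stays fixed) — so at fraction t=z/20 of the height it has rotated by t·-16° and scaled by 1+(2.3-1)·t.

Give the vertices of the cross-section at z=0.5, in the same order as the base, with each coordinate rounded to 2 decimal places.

t = z/height = 0.5/20 = 0.025
s = 1 + (scale-1)·z/height = 1 + (2.3-1)·0.5/20 = 1.032500
θ = twist·z/height = -16°·0.5/20 = -0.4000° = -0.006981 rad
cos θ = 0.999976, sin θ = -0.006981 (intermediates below are computed at full precision and shown rounded to 5 d.p.)
v1: (-5,-2) → rotate → (-5.01384,-1.96504) → ×s → (-5.17679,-2.02891) → (-5.18,-2.03)
v2: (5,1) → rotate → (5.00686,0.96507) → ×s → (5.16958,0.99643) → (5.17,1.00)
v3: (1.5,3) → rotate → (1.52091,2.98946) → ×s → (1.57034,3.08661) → (1.57,3.09)
v4: (-3.5,2) → rotate → (-3.48595,2.02439) → ×s → (-3.59925,2.09018) → (-3.60,2.09)

Cross-section at z=0.5: (-5.18,-2.03) (5.17,1.00) (1.57,3.09) (-3.60,2.09)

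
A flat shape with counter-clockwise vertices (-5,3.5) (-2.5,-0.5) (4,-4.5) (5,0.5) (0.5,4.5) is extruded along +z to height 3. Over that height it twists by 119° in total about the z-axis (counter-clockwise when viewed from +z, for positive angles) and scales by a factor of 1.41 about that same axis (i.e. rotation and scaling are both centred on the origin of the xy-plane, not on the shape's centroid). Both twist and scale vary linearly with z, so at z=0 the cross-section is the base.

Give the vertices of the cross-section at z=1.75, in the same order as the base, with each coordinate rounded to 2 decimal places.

t = z/height = 1.75/3 = 0.583333
s = 1 + (scale-1)·z/height = 1 + (1.41-1)·1.75/3 = 1.239167
θ = twist·z/height = 119°·1.75/3 = 69.4167° = 1.211549 rad
cos θ = 0.351569, sin θ = 0.936162 (intermediates below are computed at full precision and shown rounded to 5 d.p.)
v1: (-5,3.5) → rotate → (-5.03441,-3.45032) → ×s → (-6.23848,-4.27552) → (-6.24,-4.28)
v2: (-2.5,-0.5) → rotate → (-0.41084,-2.51619) → ×s → (-0.50910,-3.11798) → (-0.51,-3.12)
v3: (4,-4.5) → rotate → (5.61901,2.16259) → ×s → (6.96288,2.67980) → (6.96,2.68)
v4: (5,0.5) → rotate → (1.28977,4.85659) → ×s → (1.59823,6.01813) → (1.60,6.02)
v5: (0.5,4.5) → rotate → (-4.03694,2.05014) → ×s → (-5.00245,2.54047) → (-5.00,2.54)

Cross-section at z=1.75: (-6.24,-4.28) (-0.51,-3.12) (6.96,2.68) (1.60,6.02) (-5.00,2.54)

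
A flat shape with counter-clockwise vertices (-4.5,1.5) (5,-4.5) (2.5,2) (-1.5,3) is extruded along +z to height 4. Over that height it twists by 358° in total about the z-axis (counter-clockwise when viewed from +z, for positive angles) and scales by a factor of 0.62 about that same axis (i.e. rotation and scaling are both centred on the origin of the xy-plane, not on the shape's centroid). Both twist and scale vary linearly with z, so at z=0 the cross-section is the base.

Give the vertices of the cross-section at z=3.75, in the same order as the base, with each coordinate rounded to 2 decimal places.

Cross-section at z=3.75: (-2.24,2.08) (1.74,-3.97) (2.00,0.51) (-0.08,2.16)

t = z/height = 3.75/4 = 0.9375
s = 1 + (scale-1)·z/height = 1 + (0.62-1)·3.75/4 = 0.643750
θ = twist·z/height = 358°·3.75/4 = 335.6250° = 5.857761 rad
cos θ = 0.910864, sin θ = -0.412707 (intermediates below are computed at full precision and shown rounded to 5 d.p.)
v1: (-4.5,1.5) → rotate → (-3.47983,3.22348) → ×s → (-2.24014,2.07511) → (-2.24,2.08)
v2: (5,-4.5) → rotate → (2.69714,-6.16242) → ×s → (1.73628,-3.96706) → (1.74,-3.97)
v3: (2.5,2) → rotate → (3.10257,0.78996) → ×s → (1.99728,0.50854) → (2.00,0.51)
v4: (-1.5,3) → rotate → (-0.12817,3.35165) → ×s → (-0.08251,2.15763) → (-0.08,2.16)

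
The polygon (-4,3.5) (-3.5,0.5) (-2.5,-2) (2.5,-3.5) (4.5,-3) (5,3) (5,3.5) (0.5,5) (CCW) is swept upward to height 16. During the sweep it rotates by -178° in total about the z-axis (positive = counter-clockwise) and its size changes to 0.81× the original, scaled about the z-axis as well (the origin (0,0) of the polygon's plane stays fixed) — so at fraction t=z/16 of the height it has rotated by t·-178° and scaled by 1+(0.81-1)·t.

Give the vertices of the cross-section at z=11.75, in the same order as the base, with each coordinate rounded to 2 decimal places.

t = z/height = 11.75/16 = 0.734375
s = 1 + (scale-1)·z/height = 1 + (0.81-1)·11.75/16 = 0.860469
θ = twist·z/height = -178°·11.75/16 = -130.7188° = -2.281473 rad
cos θ = -0.652346, sin θ = -0.757921 (intermediates below are computed at full precision and shown rounded to 5 d.p.)
v1: (-4,3.5) → rotate → (5.26211,0.74847) → ×s → (4.52788,0.64404) → (4.53,0.64)
v2: (-3.5,0.5) → rotate → (2.66217,2.32655) → ×s → (2.29072,2.00192) → (2.29,2.00)
v3: (-2.5,-2) → rotate → (0.11502,3.19950) → ×s → (0.09897,2.75307) → (0.10,2.75)
v4: (2.5,-3.5) → rotate → (-4.28359,0.38841) → ×s → (-3.68589,0.33422) → (-3.69,0.33)
v5: (4.5,-3) → rotate → (-5.20932,-1.45360) → ×s → (-4.48246,-1.25078) → (-4.48,-1.25)
v6: (5,3) → rotate → (-0.98797,-5.74664) → ×s → (-0.85012,-4.94481) → (-0.85,-4.94)
v7: (5,3.5) → rotate → (-0.60901,-6.07282) → ×s → (-0.52403,-5.22547) → (-0.52,-5.23)
v8: (0.5,5) → rotate → (3.46343,-3.64069) → ×s → (2.98017,-3.13270) → (2.98,-3.13)

Cross-section at z=11.75: (4.53,0.64) (2.29,2.00) (0.10,2.75) (-3.69,0.33) (-4.48,-1.25) (-0.85,-4.94) (-0.52,-5.23) (2.98,-3.13)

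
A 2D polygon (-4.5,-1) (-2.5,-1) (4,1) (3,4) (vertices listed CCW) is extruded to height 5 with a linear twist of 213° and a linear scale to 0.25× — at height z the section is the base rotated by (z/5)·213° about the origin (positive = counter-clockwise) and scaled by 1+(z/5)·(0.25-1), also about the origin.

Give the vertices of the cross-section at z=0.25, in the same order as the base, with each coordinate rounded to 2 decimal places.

Cross-section at z=0.25: (-4.08,-1.75) (-2.19,-1.39) (3.61,1.66) (2.13,4.32)

t = z/height = 0.25/5 = 0.05
s = 1 + (scale-1)·z/height = 1 + (0.25-1)·0.25/5 = 0.962500
θ = twist·z/height = 213°·0.25/5 = 10.6500° = 0.185878 rad
cos θ = 0.982774, sin θ = 0.184809 (intermediates below are computed at full precision and shown rounded to 5 d.p.)
v1: (-4.5,-1) → rotate → (-4.23768,-1.81442) → ×s → (-4.07876,-1.74637) → (-4.08,-1.75)
v2: (-2.5,-1) → rotate → (-2.27213,-1.44480) → ×s → (-2.18692,-1.39062) → (-2.19,-1.39)
v3: (4,1) → rotate → (3.74629,1.72201) → ×s → (3.60580,1.65744) → (3.61,1.66)
v4: (3,4) → rotate → (2.20909,4.48552) → ×s → (2.12625,4.31732) → (2.13,4.32)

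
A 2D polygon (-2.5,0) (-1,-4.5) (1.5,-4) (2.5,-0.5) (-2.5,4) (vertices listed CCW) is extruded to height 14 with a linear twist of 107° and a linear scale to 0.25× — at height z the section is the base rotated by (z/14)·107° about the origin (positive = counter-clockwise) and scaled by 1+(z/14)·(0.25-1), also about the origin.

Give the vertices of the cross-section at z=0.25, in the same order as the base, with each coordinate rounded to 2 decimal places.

t = z/height = 0.25/14 = 0.0178571
s = 1 + (scale-1)·z/height = 1 + (0.25-1)·0.25/14 = 0.986607
θ = twist·z/height = 107°·0.25/14 = 1.9107° = 0.033348 rad
cos θ = 0.999444, sin θ = 0.033342 (intermediates below are computed at full precision and shown rounded to 5 d.p.)
v1: (-2.5,0) → rotate → (-2.49861,-0.08336) → ×s → (-2.46515,-0.08224) → (-2.47,-0.08)
v2: (-1,-4.5) → rotate → (-0.84940,-4.53084) → ×s → (-0.83803,-4.47016) → (-0.84,-4.47)
v3: (1.5,-4) → rotate → (1.63253,-3.94776) → ×s → (1.61067,-3.89489) → (1.61,-3.89)
v4: (2.5,-0.5) → rotate → (2.51528,-0.41637) → ×s → (2.48159,-0.41079) → (2.48,-0.41)
v5: (-2.5,4) → rotate → (-2.63198,3.91442) → ×s → (-2.59673,3.86200) → (-2.60,3.86)

Cross-section at z=0.25: (-2.47,-0.08) (-0.84,-4.47) (1.61,-3.89) (2.48,-0.41) (-2.60,3.86)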